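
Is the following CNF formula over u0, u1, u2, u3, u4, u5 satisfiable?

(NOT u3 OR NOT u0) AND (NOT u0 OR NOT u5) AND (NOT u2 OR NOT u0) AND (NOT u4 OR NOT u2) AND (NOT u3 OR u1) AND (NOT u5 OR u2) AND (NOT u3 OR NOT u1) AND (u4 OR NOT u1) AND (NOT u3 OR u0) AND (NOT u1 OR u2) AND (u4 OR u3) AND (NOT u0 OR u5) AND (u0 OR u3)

No

Case u3 = false:
From the singleton clause (u4), u4 = true.
From the singleton clause (NOT u2), u2 = false.
From the singleton clause (NOT u5), u5 = false.
From the singleton clause (NOT u1), u1 = false.
From the singleton clause (NOT u0), u0 = false.
But (u0) is also a unit clause — contradiction.
That branch fails; take u3 = true instead.
From the singleton clause (NOT u0), u0 = false.
But (u0) is also a unit clause — contradiction.
Either choice for u3 ends in contradiction.
No assignment satisfies every clause.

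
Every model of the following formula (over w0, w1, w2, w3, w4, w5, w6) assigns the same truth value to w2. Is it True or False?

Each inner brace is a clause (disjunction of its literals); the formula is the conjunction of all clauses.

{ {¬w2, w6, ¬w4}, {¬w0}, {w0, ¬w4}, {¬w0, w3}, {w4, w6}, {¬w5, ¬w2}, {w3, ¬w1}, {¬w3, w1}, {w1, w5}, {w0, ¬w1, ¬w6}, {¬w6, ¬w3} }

Suppose w2 = True.
The clause (¬w0) is unit, so w0 = False.
The clause (¬w4) is unit, so w4 = False.
The clause (w6) is unit, so w6 = True.
The clause (¬w5) is unit, so w5 = False.
The clause (w1) is unit, so w1 = True.
Now (¬w1) is unsatisfied and unit — conflict.
So every satisfying assignment has w2 = False.

False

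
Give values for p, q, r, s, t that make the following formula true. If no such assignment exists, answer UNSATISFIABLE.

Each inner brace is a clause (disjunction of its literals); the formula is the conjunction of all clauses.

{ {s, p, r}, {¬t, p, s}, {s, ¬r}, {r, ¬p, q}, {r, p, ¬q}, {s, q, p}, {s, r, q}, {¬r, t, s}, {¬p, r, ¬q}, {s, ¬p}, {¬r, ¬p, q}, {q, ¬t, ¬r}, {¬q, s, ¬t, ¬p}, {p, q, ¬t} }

p=True, q=True, r=True, s=True, t=True

Suppose s = True.
Suppose r = True.
Suppose p = True.
Unit clause (q) forces q = True.
Every clause is now satisfied; t is unconstrained.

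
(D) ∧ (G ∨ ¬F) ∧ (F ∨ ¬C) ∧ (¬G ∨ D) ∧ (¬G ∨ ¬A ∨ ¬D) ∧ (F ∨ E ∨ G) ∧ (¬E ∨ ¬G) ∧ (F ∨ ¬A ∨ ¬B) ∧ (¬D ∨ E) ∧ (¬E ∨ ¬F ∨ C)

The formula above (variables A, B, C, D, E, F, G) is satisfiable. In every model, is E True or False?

Suppose E = False.
(D) alone gives D = True.
That conflicts with the unit clause (¬D).
So every satisfying assignment has E = True.

True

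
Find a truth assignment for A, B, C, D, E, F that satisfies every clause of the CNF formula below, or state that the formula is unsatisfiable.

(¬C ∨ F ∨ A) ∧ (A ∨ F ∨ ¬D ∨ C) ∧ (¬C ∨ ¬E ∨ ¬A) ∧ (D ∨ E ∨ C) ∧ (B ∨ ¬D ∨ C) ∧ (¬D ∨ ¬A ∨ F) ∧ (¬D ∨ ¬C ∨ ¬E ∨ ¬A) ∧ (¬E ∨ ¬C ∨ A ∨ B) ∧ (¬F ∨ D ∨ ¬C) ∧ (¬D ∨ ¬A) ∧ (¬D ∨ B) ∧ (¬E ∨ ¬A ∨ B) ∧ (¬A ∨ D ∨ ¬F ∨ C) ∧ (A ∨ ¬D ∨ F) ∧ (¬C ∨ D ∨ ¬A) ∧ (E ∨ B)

A=False,  B=True,  C=False,  D=True,  E=False,  F=True

Branch on D: set D = True.
The clause (¬A) is unit, so A = False.
The clause (B) is unit, so B = True.
The clause (F) is unit, so F = True.
Every clause is now satisfied; C, E are unconstrained.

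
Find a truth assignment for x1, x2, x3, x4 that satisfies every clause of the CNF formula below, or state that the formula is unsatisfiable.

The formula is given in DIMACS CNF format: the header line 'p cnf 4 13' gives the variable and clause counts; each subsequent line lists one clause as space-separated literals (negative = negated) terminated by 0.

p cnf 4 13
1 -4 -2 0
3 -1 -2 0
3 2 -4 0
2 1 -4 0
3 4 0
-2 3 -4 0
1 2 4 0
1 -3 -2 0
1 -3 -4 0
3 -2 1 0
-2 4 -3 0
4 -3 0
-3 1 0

Try x3 = True.
(x4) alone gives x4 = True.
(x1) alone gives x1 = True.
All clauses hold; x2 can take either value.

x1: True, x2: False, x3: True, x4: True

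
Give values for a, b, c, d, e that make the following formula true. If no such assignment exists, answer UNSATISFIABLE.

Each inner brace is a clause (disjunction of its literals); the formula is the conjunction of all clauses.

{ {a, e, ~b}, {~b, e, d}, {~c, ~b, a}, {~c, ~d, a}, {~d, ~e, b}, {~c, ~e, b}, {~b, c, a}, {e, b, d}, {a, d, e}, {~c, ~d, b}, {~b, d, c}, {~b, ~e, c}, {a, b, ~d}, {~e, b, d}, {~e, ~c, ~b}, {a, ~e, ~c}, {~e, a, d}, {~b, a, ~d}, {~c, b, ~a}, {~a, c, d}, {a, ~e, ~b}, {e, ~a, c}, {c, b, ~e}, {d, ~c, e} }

a: 1; b: 1; c: 1; d: 1; e: 0

Try a = 1.
Try c = 1.
From the singleton clause (b), b = 1.
From the singleton clause (~e), e = 0.
From the singleton clause (d), d = 1.
Every clause now holds.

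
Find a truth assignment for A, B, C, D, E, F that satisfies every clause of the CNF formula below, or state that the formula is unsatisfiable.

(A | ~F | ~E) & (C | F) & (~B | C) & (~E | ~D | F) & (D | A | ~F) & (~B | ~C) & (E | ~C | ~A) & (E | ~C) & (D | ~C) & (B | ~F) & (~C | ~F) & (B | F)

Try C = 1.
From the singleton clause (~B), B = 0.
From the singleton clause (E), E = 1.
From the singleton clause (D), D = 1.
From the singleton clause (F), F = 1.
Now (~F) is unsatisfied and unit — conflict.
That branch fails; take C = 0 instead.
From the singleton clause (F), F = 1.
From the singleton clause (~B), B = 0.
Now (B) is unsatisfied and unit — conflict.
Both values of C lead to a conflict.

UNSATISFIABLE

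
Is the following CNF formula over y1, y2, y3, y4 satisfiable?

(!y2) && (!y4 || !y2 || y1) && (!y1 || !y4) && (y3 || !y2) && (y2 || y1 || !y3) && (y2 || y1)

Satisfiable

Unit clause (!y2) forces y2 = false.
Unit clause (y1) forces y1 = true.
Unit clause (!y4) forces y4 = false.
No clause remains; y3 is free.
A satisfying assignment: y1=true; y2=false; y3=false; y4=false.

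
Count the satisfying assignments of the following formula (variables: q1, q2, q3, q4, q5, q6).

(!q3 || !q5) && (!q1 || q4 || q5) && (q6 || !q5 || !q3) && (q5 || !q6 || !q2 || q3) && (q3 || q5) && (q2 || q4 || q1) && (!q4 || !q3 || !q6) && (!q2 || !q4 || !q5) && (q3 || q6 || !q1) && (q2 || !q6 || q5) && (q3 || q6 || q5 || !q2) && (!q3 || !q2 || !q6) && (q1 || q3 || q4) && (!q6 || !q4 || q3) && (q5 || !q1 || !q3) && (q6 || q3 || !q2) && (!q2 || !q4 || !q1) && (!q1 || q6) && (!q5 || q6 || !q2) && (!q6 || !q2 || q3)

5

There are 2^6 = 64 truth assignments over (q1, q2, q3, q4, q5, q6).
Split on q3. With q3 = true, the clauses containing q3 are satisfied and !q3 drops from the rest; 3 of the 2^5 = 32 assignments to the other variables satisfy what remains.
With q3 = false, by the same count on the reduced clause set, 2 assignments work.
Total: 3 + 2 = 5.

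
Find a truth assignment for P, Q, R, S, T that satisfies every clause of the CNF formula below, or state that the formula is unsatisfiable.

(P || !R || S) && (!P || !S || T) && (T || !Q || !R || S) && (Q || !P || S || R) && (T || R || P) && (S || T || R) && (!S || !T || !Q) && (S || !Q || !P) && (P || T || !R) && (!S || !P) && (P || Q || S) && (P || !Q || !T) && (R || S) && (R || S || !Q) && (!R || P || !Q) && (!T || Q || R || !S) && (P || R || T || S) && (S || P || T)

P ↦ true; Q ↦ false; R ↦ true; S ↦ false; T ↦ false

Case S = false:
Unit clause (R) forces R = true.
Unit clause (P) forces P = true.
Unit clause (!Q) forces Q = false.
All clauses hold; T can take either value.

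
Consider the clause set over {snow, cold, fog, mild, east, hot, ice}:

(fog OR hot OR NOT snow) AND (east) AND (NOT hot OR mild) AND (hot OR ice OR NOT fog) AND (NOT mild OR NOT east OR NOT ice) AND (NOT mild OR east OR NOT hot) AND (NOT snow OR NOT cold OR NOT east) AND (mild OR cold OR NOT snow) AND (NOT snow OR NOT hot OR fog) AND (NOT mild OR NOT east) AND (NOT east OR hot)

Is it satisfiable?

The clause (east) is unit, so east = true.
The clause (NOT mild) is unit, so mild = false.
The clause (NOT hot) is unit, so hot = false.
But (hot) is also a unit clause — contradiction.
No assignment satisfies every clause.

No, unsatisfiable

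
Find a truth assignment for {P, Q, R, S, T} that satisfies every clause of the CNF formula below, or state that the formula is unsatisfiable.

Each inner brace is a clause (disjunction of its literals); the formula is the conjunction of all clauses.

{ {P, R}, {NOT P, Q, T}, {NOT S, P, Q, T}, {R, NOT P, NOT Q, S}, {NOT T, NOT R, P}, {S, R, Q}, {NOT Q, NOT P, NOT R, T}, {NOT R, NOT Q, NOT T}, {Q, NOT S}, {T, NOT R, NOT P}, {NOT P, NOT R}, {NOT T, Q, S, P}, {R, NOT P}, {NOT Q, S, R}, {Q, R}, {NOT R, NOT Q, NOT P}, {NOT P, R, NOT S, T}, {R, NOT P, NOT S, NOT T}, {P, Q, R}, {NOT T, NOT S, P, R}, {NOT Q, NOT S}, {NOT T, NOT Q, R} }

P ↦ false, Q ↦ true, R ↦ true, S ↦ false, T ↦ false

Suppose P = false.
The clause (R) is unit, so R = true.
The clause (NOT T) is unit, so T = false.
Suppose S = false.
All clauses hold; Q can take either value.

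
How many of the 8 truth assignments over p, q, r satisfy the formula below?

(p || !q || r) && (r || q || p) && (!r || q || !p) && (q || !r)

There are 2^3 = 8 truth assignments over (p, q, r).
Split on p. With p = true, the clauses containing p are satisfied and !p drops from the rest; 3 of the 2^2 = 4 assignments to the other variables satisfy what remains.
With p = false, by the same count on the reduced clause set, 1 assignment works.
(One model: p=F, q=T, r=T.)
Total: 3 + 1 = 4.

4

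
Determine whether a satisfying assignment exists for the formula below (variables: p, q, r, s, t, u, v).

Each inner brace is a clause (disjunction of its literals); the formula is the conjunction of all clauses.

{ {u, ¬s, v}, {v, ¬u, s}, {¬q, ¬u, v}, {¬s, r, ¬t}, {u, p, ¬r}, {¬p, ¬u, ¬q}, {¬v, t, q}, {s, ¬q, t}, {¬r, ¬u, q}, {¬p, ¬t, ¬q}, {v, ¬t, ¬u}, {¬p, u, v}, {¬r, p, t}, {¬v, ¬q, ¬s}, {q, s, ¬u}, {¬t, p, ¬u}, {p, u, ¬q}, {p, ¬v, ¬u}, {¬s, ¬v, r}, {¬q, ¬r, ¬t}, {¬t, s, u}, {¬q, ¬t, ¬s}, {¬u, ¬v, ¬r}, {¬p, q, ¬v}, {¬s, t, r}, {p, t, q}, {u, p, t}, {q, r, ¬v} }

Try u = True.
Try v = True.
From the singleton clause (p), p = True.
From the singleton clause (¬q), q = False.
That conflicts with the unit clause (q).
That branch fails; take v = False instead.
From the singleton clause (s), s = True.
From the singleton clause (¬q), q = False.
From the singleton clause (¬r), r = False.
From the singleton clause (¬t), t = False.
That conflicts with the unit clause (t).
Neither v = True nor v = False works.
That branch fails; take u = False instead.
Try s = False.
From the singleton clause (¬t), t = False.
From the singleton clause (¬q), q = False.
From the singleton clause (¬v), v = False.
From the singleton clause (¬p), p = False.
That conflicts with the unit clause (p).
That branch fails; take s = True instead.
From the singleton clause (v), v = True.
From the singleton clause (¬q), q = False.
From the singleton clause (t), t = True.
From the singleton clause (r), r = True.
From the singleton clause (p), p = True.
That conflicts with the unit clause (¬p).
Neither s = True nor s = False works.
Neither u = True nor u = False works.
No assignment satisfies every clause.

No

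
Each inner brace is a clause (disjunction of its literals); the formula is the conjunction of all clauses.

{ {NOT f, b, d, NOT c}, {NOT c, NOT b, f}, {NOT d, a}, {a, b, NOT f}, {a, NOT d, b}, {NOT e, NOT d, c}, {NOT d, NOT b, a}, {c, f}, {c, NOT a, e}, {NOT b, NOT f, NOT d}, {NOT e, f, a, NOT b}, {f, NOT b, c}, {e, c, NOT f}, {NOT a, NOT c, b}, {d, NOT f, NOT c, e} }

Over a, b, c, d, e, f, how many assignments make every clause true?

7

There are 2^6 = 64 truth assignments over (a, b, c, d, e, f).
Split on f. With f = true, the clauses containing f are satisfied and NOT f drops from the rest; 5 of the 2^5 = 32 assignments to the other variables satisfy what remains.
With f = false, by the same count on the reduced clause set, 2 assignments work.
Total: 5 + 2 = 7.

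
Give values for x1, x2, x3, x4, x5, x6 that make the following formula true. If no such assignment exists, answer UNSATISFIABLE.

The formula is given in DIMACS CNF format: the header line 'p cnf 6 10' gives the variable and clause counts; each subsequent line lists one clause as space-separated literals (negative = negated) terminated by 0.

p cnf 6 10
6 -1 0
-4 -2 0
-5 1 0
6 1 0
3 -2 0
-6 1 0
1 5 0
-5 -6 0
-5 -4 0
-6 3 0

x1 ↦ True; x2 ↦ False; x3 ↦ True; x4 ↦ True; x5 ↦ False; x6 ↦ True

Suppose x6 = True.
Unit clause (x1) forces x1 = True.
Unit clause (¬x5) forces x5 = False.
Unit clause (x3) forces x3 = True.
Suppose x4 = True.
Unit clause (¬x2) forces x2 = False.
Every clause now holds.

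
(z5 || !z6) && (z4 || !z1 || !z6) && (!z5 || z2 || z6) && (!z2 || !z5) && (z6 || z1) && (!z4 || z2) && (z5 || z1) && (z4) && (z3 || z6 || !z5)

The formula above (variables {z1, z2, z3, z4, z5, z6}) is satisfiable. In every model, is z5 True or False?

False

Suppose z5 = true.
The clause (!z2) is unit, so z2 = false.
The clause (z6) is unit, so z6 = true.
The clause (!z4) is unit, so z4 = false.
That conflicts with the unit clause (z4).
So every satisfying assignment has z5 = False.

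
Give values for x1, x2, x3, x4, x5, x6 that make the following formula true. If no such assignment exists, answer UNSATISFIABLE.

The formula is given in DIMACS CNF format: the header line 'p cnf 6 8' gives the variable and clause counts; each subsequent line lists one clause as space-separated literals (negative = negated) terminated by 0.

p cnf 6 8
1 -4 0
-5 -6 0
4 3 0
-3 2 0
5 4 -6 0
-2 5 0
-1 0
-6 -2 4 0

(¬x1) alone gives x1 = False.
(¬x4) alone gives x4 = False.
(x3) alone gives x3 = True.
(x2) alone gives x2 = True.
(x5) alone gives x5 = True.
(¬x6) alone gives x6 = False.
Every clause now holds.

x1: False; x2: True; x3: True; x4: False; x5: True; x6: False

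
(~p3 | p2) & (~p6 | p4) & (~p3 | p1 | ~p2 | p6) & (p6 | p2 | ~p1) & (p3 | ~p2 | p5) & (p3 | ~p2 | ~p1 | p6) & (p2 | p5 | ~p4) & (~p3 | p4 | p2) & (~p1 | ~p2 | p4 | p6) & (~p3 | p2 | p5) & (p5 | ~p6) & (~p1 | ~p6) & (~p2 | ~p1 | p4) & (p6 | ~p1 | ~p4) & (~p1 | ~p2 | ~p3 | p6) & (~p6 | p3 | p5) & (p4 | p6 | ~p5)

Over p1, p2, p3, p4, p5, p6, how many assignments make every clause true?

6

There are 2^6 = 64 truth assignments over (p1, p2, p3, p4, p5, p6).
Split on p3. With p3 = 1, the clauses containing p3 are satisfied and ~p3 drops from the rest; 1 of the 2^5 = 32 assignments to the other variables satisfy what remains.
With p3 = 0, by the same count on the reduced clause set, 5 assignments work.
(One model: p1=F, p2=F, p3=F, p4=F, p5=F, p6=F.)
Total: 1 + 5 = 6.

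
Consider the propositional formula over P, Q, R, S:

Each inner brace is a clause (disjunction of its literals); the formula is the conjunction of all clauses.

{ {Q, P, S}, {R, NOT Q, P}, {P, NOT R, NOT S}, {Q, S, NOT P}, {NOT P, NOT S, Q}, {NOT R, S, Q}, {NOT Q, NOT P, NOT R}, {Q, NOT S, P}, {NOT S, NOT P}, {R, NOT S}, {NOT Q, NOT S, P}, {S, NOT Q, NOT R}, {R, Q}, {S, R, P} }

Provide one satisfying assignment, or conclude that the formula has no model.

Try S = false.
Try Q = true.
(NOT R) alone gives R = false.
(P) alone gives P = true.
All clauses are satisfied.

P=true,  Q=true,  R=false,  S=false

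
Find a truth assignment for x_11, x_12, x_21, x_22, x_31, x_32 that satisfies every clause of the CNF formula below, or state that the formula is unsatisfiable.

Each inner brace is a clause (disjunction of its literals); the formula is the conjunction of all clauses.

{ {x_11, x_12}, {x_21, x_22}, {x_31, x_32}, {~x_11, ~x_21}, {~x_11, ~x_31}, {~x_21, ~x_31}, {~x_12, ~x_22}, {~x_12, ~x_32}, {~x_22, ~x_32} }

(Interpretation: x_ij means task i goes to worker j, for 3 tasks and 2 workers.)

Branch on x_11: set x_11 = 1.
The clause (~x_21) is unit, so x_21 = 0.
The clause (x_22) is unit, so x_22 = 1.
The clause (~x_31) is unit, so x_31 = 0.
The clause (x_32) is unit, so x_32 = 1.
That conflicts with the unit clause (~x_32).
Undo x_11 and try x_11 = 0.
The clause (x_12) is unit, so x_12 = 1.
The clause (~x_22) is unit, so x_22 = 0.
The clause (x_21) is unit, so x_21 = 1.
The clause (~x_31) is unit, so x_31 = 0.
The clause (x_32) is unit, so x_32 = 1.
That conflicts with the unit clause (~x_32).
Neither x_11 = 1 nor x_11 = 0 works.

UNSATISFIABLE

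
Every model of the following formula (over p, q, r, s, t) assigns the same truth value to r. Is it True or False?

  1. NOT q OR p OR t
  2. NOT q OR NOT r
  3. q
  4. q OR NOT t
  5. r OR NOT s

False

Suppose r = true.
(NOT q) alone gives q = false.
But (q) is also a unit clause — contradiction.
So every satisfying assignment has r = False.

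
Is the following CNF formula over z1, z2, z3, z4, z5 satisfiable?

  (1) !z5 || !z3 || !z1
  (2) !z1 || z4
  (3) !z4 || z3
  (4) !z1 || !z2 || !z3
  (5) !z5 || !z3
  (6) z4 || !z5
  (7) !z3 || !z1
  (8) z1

No, unsatisfiable

(z1) alone gives z1 = true.
(z4) alone gives z4 = true.
(z3) alone gives z3 = true.
But (!z3) is also a unit clause — contradiction.
No assignment satisfies every clause.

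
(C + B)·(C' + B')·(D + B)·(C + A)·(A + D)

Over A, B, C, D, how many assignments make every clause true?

There are 2^4 = 16 truth assignments over (A, B, C, D).
Check each against the 5 clauses (columns in the order A, B, C, D):
  F F F F  ✗ fails (C + B)
  F F F T  ✗ fails (C + B)
  F F T F  ✗ fails (D + B)
  F F T T  ✓ satisfies all
  F T F F  ✗ fails (C + A)
  F T F T  ✗ fails (C + A)
  F T T F  ✗ fails (C' + B')
  F T T T  ✗ fails (C' + B')
  T F F F  ✗ fails (C + B)
  T F F T  ✗ fails (C + B)
  T F T F  ✗ fails (D + B)
  T F T T  ✓ satisfies all
  T T F F  ✓ satisfies all
  T T F T  ✓ satisfies all
  T T T F  ✗ fails (C' + B')
  T T T T  ✗ fails (C' + B')
4 of the 16 rows are models.

4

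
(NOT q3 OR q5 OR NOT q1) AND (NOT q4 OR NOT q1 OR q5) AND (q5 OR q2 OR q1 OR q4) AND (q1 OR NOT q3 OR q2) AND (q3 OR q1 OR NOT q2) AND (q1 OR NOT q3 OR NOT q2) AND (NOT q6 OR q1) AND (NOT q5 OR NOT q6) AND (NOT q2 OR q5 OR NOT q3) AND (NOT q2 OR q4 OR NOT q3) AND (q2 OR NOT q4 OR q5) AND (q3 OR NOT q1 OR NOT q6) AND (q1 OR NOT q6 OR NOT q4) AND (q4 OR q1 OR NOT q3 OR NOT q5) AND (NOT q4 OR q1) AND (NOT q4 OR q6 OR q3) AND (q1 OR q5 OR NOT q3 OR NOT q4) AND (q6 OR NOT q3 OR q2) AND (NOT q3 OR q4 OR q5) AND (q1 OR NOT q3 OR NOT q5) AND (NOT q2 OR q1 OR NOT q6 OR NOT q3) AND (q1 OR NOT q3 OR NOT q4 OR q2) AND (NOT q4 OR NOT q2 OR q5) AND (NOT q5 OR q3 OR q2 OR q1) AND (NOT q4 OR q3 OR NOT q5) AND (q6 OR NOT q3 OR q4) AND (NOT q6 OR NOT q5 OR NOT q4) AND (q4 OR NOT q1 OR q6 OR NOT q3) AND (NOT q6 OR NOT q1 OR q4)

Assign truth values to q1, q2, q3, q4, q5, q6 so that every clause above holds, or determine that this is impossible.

q1=true, q2=true, q3=false, q4=false, q5=true, q6=false

Branch on q6: set q6 = false.
Branch on q4: set q4 = false.
(NOT q3) alone gives q3 = false.
Branch on q1: set q1 = true.
No clause remains; q2, q5 are free.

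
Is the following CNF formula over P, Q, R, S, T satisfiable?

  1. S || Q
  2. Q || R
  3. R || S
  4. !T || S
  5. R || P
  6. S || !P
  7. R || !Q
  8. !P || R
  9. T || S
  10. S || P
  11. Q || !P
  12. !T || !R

Try S = true.
Try Q = true.
From the singleton clause (R), R = true.
From the singleton clause (!T), T = false.
No clause remains; P is free.
A satisfying assignment: P ↦ false, Q ↦ true, R ↦ true, S ↦ true, T ↦ false.

Satisfiable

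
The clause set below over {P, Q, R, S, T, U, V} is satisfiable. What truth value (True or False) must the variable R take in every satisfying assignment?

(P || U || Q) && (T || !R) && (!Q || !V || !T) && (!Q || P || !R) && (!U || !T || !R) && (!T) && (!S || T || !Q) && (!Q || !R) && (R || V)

False

Suppose R = true.
Unit clause (T) forces T = true.
But (!T) is also a unit clause — contradiction.
So every satisfying assignment has R = False.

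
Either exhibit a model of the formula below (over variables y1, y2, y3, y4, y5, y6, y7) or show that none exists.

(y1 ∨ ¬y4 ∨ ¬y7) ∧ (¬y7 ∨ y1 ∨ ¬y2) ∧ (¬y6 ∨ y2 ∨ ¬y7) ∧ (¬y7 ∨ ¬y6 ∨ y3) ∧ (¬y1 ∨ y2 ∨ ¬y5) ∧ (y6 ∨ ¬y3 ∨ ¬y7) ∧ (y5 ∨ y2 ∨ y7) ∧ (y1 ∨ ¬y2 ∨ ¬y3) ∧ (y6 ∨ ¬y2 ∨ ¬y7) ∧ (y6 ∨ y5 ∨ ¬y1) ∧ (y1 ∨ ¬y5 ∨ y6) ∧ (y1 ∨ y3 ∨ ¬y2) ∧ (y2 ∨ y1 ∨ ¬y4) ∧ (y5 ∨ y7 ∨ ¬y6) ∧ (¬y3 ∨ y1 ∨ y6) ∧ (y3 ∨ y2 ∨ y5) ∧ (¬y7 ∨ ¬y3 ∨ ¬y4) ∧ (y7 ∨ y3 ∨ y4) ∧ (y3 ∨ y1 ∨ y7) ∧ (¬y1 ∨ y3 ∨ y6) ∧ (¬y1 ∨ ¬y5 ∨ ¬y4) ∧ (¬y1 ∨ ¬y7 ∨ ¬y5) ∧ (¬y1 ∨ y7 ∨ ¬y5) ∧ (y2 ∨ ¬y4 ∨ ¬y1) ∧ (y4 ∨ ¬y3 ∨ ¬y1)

y1 ↦ False; y2 ↦ False; y3 ↦ True; y4 ↦ False; y5 ↦ True; y6 ↦ True; y7 ↦ False

Branch on y1: set y1 = False.
Branch on y4: set y4 = False.
Branch on y7: set y7 = False.
(y3) alone gives y3 = True.
(¬y2) alone gives y2 = False.
(y5) alone gives y5 = True.
(y6) alone gives y6 = True.
Every clause now holds.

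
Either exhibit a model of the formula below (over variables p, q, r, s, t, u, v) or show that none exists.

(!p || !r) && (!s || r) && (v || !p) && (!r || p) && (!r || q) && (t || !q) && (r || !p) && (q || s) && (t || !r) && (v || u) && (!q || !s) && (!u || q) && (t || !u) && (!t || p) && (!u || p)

Case p = false:
From the singleton clause (!r), r = false.
From the singleton clause (!s), s = false.
From the singleton clause (q), q = true.
From the singleton clause (t), t = true.
But (!t) is also a unit clause — contradiction.
So p must be the other value — set p = true.
From the singleton clause (!r), r = false.
But (r) is also a unit clause — contradiction.
Neither p = true nor p = false works.

UNSATISFIABLE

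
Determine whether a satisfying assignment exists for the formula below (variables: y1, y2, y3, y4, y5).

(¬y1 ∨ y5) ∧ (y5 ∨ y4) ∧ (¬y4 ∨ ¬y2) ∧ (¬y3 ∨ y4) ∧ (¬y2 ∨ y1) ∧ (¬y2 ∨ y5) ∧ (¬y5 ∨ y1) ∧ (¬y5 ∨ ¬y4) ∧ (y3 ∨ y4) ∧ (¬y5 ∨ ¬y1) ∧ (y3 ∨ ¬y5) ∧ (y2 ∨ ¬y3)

Try y1 = False.
The clause (¬y2) is unit, so y2 = False.
The clause (¬y5) is unit, so y5 = False.
The clause (y4) is unit, so y4 = True.
The clause (¬y3) is unit, so y3 = False.
All clauses are satisfied.
A satisfying assignment: y1 ↦ False; y2 ↦ False; y3 ↦ False; y4 ↦ True; y5 ↦ False.

Yes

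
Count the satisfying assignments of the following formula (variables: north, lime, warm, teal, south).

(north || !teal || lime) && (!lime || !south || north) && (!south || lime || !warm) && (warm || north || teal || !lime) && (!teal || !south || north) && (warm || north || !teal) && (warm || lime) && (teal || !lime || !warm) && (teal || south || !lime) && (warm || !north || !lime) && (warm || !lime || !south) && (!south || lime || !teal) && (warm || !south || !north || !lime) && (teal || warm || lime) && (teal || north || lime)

There are 2^5 = 32 truth assignments over (north, lime, warm, teal, south).
Split on teal. With teal = true, the clauses containing teal are satisfied and !teal drops from the rest; 4 of the 2^4 = 16 assignments to the other variables satisfy what remains.
With teal = false, by the same count on the reduced clause set, 1 assignment works.
Total: 4 + 1 = 5.

5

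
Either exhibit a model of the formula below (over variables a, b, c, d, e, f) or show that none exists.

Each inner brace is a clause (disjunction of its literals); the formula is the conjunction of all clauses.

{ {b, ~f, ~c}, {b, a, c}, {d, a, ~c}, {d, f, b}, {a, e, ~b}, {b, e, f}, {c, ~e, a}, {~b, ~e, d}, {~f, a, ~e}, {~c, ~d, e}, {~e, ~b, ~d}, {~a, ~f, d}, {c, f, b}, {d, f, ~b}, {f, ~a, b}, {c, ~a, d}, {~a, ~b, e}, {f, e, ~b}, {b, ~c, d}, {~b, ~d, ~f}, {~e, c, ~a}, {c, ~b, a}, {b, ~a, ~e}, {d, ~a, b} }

a: 0; b: 0; c: 1; d: 1; e: 1; f: 0

Case b = 0:
Case f = 0:
(d) alone gives d = 1.
(e) alone gives e = 1.
(c) alone gives c = 1.
(~a) alone gives a = 0.
Every clause now holds.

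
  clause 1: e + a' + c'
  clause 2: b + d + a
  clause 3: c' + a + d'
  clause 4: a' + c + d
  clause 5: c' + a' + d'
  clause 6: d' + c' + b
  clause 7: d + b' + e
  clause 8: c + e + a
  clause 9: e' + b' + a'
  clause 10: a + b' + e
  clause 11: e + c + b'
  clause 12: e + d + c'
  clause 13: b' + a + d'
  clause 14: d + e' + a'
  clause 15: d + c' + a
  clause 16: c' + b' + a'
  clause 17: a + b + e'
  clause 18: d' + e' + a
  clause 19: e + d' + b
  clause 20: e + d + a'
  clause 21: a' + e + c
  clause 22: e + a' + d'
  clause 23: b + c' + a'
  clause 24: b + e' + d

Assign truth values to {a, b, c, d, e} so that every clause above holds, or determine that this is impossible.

Branch on e: set e = 1.
Branch on b: set b = 0.
From the singleton clause (a), a = 1.
From the singleton clause (d), d = 1.
From the singleton clause (c'), c = 0.
Every clause now holds.

a ↦ 1,  b ↦ 0,  c ↦ 0,  d ↦ 1,  e ↦ 1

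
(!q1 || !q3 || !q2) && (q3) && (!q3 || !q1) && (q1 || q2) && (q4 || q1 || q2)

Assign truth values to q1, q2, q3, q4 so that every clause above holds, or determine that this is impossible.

q1 ↦ false,  q2 ↦ true,  q3 ↦ true,  q4 ↦ true

Unit clause (q3) forces q3 = true.
Unit clause (!q1) forces q1 = false.
Unit clause (q2) forces q2 = true.
Every clause is now satisfied; q4 is unconstrained.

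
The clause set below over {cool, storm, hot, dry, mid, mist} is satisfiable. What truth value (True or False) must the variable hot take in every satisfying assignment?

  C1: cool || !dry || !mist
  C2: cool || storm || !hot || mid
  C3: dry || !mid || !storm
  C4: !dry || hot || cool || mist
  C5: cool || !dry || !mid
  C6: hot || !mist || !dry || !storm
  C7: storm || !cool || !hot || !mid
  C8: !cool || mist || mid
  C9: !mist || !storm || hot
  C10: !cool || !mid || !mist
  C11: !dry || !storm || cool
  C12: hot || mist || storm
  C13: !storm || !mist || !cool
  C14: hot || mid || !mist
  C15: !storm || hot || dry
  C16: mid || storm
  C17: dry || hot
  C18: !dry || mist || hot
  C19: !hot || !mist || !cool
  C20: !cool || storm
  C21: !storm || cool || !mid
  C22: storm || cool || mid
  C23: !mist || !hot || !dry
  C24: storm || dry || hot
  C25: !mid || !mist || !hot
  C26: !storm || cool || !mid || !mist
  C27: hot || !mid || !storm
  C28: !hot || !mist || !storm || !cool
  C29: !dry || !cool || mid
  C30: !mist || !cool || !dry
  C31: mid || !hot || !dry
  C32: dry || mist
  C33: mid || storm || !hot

Suppose hot = false.
Unit clause (dry) forces dry = true.
Unit clause (mist) forces mist = true.
Unit clause (cool) forces cool = true.
That conflicts with the unit clause (!cool).
So every satisfying assignment has hot = True.

True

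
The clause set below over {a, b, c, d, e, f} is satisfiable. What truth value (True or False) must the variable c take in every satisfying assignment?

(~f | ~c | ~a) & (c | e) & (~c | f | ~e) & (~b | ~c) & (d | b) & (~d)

Suppose c = 1.
(~b) alone gives b = 0.
(d) alone gives d = 1.
But (~d) is also a unit clause — contradiction.
So every satisfying assignment has c = False.

False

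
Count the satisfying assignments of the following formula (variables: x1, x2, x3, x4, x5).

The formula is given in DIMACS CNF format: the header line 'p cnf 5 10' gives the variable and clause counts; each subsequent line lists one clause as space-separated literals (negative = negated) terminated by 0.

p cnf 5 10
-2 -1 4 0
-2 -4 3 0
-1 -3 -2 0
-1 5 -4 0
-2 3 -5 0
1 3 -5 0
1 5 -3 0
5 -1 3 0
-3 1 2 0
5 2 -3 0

9

There are 2^5 = 32 truth assignments over (x1, x2, x3, x4, x5).
Split on x1. With x1 = True, the clauses containing x1 are satisfied and ¬x1 drops from the rest; 4 of the 2^4 = 16 assignments to the other variables satisfy what remains.
With x1 = False, by the same count on the reduced clause set, 5 assignments work.
(One model: x1=F, x2=F, x3=F, x4=F, x5=F.)
Total: 4 + 5 = 9.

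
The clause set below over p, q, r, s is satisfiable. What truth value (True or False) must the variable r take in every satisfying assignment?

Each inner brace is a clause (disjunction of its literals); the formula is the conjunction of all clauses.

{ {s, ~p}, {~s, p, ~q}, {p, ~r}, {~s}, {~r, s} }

Suppose r = 1.
The clause (p) is unit, so p = 1.
The clause (s) is unit, so s = 1.
That conflicts with the unit clause (~s).
So every satisfying assignment has r = False.

False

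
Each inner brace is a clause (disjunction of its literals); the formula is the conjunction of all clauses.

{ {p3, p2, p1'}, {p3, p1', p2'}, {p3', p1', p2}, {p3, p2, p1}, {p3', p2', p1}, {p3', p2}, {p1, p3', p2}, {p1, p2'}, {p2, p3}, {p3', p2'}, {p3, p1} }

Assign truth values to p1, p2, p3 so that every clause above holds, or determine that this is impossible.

UNSATISFIABLE

Try p3 = 0.
From the singleton clause (p2), p2 = 1.
From the singleton clause (p1'), p1 = 0.
Now (p1) is unsatisfied and unit — conflict.
Undo p3 and try p3 = 1.
From the singleton clause (p2), p2 = 1.
Now (p2') is unsatisfied and unit — conflict.
Both values of p3 lead to a conflict.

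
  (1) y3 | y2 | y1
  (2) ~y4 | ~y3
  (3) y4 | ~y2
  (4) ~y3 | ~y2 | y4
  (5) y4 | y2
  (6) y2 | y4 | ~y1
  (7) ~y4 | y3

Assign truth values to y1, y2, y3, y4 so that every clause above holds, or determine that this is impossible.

UNSATISFIABLE

Case y4 = 0:
The clause (~y2) is unit, so y2 = 0.
That conflicts with the unit clause (y2).
That branch fails; take y4 = 1 instead.
The clause (~y3) is unit, so y3 = 0.
That conflicts with the unit clause (y3).
Either choice for y4 ends in contradiction.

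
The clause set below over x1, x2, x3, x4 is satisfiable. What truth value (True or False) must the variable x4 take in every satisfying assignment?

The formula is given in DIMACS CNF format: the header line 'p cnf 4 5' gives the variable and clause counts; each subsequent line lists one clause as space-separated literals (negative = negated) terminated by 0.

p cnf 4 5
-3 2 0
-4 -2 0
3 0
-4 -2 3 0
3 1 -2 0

False

Suppose x4 = True.
From the singleton clause (¬x2), x2 = False.
From the singleton clause (¬x3), x3 = False.
That conflicts with the unit clause (x3).
So every satisfying assignment has x4 = False.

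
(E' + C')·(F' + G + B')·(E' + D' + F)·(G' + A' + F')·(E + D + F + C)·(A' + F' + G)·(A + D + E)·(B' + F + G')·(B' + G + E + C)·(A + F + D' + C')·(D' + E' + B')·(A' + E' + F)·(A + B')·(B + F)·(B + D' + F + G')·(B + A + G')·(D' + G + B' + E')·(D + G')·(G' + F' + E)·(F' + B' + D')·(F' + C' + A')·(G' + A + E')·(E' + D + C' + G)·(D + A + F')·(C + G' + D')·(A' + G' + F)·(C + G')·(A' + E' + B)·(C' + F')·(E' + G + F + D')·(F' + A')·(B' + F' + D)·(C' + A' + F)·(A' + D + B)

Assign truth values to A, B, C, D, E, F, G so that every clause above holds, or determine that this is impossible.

Branch on E: set E = 0.
Branch on A: set A = 0.
From the singleton clause (D), D = 1.
From the singleton clause (B'), B = 0.
From the singleton clause (F), F = 1.
From the singleton clause (G'), G = 0.
From the singleton clause (C'), C = 0.
Every clause now holds.

A ↦ 0; B ↦ 0; C ↦ 0; D ↦ 1; E ↦ 0; F ↦ 1; G ↦ 0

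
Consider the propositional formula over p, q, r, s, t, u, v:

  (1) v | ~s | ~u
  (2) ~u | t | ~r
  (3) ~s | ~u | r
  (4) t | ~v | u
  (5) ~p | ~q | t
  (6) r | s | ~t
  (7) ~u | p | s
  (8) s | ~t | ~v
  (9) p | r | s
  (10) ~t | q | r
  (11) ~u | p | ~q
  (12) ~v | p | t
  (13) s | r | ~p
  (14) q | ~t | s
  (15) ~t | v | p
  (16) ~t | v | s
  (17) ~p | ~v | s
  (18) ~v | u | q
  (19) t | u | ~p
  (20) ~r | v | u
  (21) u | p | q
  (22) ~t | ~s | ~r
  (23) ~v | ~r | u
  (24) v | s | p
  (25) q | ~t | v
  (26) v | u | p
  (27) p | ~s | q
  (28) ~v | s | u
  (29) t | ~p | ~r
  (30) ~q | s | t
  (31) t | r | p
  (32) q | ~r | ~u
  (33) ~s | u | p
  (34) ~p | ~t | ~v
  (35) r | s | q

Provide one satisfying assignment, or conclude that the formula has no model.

p ↦ 1; q ↦ 1; r ↦ 0; s ↦ 1; t ↦ 1; u ↦ 0; v ↦ 0

Branch on v: set v = 0.
Branch on s: set s = 1.
Unit clause (~u) forces u = 0.
Unit clause (~r) forces r = 0.
Unit clause (p) forces p = 1.
Unit clause (t) forces t = 1.
Unit clause (q) forces q = 1.
All clauses are satisfied.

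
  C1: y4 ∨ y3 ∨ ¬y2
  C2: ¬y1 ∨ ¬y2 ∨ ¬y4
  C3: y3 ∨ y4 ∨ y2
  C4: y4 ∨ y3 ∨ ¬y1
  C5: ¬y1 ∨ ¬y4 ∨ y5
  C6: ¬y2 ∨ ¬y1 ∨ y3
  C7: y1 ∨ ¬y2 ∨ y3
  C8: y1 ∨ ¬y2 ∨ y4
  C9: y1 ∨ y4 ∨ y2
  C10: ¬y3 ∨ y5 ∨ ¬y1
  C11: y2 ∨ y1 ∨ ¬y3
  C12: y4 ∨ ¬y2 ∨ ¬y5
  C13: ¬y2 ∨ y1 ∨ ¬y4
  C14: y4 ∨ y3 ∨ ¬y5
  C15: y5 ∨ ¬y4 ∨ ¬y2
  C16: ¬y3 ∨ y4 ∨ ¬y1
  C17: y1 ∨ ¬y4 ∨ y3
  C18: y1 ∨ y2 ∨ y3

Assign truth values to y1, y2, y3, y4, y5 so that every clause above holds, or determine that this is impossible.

y1: True, y2: False, y3: False, y4: True, y5: True

Branch on y4: set y4 = True.
Branch on y1: set y1 = True.
The clause (¬y2) is unit, so y2 = False.
The clause (y5) is unit, so y5 = True.
All clauses hold; y3 can take either value.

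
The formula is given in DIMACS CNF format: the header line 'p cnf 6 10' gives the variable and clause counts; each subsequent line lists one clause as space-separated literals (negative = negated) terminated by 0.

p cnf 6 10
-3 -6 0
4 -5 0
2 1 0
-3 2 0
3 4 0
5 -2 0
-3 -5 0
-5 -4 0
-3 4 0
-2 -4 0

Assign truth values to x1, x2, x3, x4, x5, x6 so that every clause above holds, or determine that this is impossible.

x1=True,  x2=False,  x3=False,  x4=True,  x5=False,  x6=False

Case x3 = False:
The clause (x4) is unit, so x4 = True.
The clause (¬x5) is unit, so x5 = False.
The clause (¬x2) is unit, so x2 = False.
The clause (x1) is unit, so x1 = True.
No clause remains; x6 is free.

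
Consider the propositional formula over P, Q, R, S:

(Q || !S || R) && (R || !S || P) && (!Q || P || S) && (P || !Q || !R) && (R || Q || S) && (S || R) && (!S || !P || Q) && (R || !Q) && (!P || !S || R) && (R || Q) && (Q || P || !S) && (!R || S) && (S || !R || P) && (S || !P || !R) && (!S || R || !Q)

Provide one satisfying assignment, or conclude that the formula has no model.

Suppose S = true.
Suppose Q = true.
From the singleton clause (R), R = true.
From the singleton clause (P), P = true.
All clauses are satisfied.

P=true, Q=true, R=true, S=true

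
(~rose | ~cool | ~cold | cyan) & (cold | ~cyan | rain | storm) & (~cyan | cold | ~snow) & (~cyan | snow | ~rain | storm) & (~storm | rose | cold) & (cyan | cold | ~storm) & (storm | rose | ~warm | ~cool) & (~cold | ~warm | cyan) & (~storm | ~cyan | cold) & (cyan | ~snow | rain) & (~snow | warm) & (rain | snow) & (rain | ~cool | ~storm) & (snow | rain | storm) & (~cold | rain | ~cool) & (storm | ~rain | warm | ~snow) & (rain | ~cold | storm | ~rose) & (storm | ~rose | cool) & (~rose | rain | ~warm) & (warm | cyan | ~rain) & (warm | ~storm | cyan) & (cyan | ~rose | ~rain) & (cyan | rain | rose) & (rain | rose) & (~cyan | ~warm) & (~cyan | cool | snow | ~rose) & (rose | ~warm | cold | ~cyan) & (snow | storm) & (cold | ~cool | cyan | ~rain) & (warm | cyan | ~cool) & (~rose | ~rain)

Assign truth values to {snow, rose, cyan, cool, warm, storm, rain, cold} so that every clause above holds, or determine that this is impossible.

snow: 0, rose: 0, cyan: 1, cool: 0, warm: 0, storm: 1, rain: 1, cold: 1

Branch on snow: set snow = 0.
The clause (rain) is unit, so rain = 1.
The clause (storm) is unit, so storm = 1.
The clause (~rose) is unit, so rose = 0.
The clause (cold) is unit, so cold = 1.
Branch on warm: set warm = 0.
The clause (cyan) is unit, so cyan = 1.
Every clause is now satisfied; cool is unconstrained.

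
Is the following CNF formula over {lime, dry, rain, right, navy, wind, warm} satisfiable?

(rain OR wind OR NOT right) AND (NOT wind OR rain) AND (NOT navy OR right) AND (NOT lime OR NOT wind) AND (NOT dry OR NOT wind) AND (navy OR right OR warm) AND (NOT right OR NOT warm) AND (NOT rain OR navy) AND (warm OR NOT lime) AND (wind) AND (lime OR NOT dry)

Unit clause (wind) forces wind = true.
Unit clause (rain) forces rain = true.
Unit clause (NOT lime) forces lime = false.
Unit clause (NOT dry) forces dry = false.
Unit clause (navy) forces navy = true.
Unit clause (right) forces right = true.
Unit clause (NOT warm) forces warm = false.
All clauses are satisfied.
A satisfying assignment: lime: false, dry: false, rain: true, right: true, navy: true, wind: true, warm: false.

Yes, satisfiable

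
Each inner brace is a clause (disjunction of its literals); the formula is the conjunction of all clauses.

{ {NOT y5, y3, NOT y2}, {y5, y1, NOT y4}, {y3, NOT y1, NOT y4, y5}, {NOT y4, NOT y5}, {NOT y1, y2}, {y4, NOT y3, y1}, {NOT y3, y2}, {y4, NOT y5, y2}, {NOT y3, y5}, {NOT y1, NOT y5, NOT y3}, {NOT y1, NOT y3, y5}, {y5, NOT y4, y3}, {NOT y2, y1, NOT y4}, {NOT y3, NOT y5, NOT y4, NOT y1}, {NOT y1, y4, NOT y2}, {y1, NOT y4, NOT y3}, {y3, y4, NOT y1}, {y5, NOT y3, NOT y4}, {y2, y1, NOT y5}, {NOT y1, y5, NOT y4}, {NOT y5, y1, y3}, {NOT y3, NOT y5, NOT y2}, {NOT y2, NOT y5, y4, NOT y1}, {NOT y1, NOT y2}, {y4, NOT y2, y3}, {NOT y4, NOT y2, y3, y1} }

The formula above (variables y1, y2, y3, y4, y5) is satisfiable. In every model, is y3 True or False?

Suppose y3 = true.
The clause (y2) is unit, so y2 = true.
The clause (y5) is unit, so y5 = true.
Now (NOT y5) is unsatisfied and unit — conflict.
So every satisfying assignment has y3 = False.

False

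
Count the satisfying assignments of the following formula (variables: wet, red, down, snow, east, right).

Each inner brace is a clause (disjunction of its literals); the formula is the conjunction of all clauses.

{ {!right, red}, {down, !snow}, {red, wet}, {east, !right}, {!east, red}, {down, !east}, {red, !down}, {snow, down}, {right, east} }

There are 2^6 = 64 truth assignments over (wet, red, down, snow, east, right).
Split on down. With down = true, the clauses containing down are satisfied and !down drops from the rest; 8 of the 2^5 = 32 assignments to the other variables satisfy what remains.
With down = false, by the same count on the reduced clause set, 0 assignments work.
(One model: wet=F, red=T, down=T, snow=F, east=T, right=F.)
Total: 8 + 0 = 8.

8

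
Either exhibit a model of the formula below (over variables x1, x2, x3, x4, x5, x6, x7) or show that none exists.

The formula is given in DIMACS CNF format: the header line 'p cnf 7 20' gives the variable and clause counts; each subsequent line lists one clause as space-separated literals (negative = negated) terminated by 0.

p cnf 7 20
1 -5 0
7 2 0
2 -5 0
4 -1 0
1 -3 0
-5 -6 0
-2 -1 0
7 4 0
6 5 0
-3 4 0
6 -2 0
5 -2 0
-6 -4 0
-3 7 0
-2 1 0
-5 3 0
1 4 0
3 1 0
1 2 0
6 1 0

Case x1 = True:
(x4) alone gives x4 = True.
(¬x2) alone gives x2 = False.
(x7) alone gives x7 = True.
(¬x5) alone gives x5 = False.
(x6) alone gives x6 = True.
That conflicts with the unit clause (¬x6).
So x1 must be the other value — set x1 = False.
(¬x5) alone gives x5 = False.
(¬x3) alone gives x3 = False.
That conflicts with the unit clause (x3).
Neither x1 = True nor x1 = False works.

UNSATISFIABLE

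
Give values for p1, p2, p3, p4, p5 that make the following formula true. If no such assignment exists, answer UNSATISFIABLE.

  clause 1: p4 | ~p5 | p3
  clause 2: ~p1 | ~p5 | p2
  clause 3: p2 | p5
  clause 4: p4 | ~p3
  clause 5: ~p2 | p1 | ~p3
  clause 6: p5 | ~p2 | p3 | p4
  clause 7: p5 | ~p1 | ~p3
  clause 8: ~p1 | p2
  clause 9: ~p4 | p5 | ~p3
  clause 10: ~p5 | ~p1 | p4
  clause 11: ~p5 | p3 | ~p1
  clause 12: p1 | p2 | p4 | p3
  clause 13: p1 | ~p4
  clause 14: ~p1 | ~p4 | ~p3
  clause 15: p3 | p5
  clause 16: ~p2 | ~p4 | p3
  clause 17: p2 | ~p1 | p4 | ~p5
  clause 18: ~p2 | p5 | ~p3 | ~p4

UNSATISFIABLE

Case p2 = 1:
Case p4 = 1:
The clause (p1) is unit, so p1 = 1.
The clause (~p3) is unit, so p3 = 0.
But (p3) is also a unit clause — contradiction.
So p4 must be the other value — set p4 = 0.
The clause (~p3) is unit, so p3 = 0.
The clause (~p5) is unit, so p5 = 0.
But (p5) is also a unit clause — contradiction.
Neither p4 = 1 nor p4 = 0 works.
So p2 must be the other value — set p2 = 0.
The clause (p5) is unit, so p5 = 1.
The clause (~p1) is unit, so p1 = 0.
The clause (~p4) is unit, so p4 = 0.
The clause (p3) is unit, so p3 = 1.
But (~p3) is also a unit clause — contradiction.
Neither p2 = 1 nor p2 = 0 works.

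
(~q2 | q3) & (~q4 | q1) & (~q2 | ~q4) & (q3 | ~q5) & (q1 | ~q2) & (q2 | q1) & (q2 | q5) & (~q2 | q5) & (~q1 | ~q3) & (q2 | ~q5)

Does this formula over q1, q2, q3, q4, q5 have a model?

Branch on q2: set q2 = 0.
Unit clause (q1) forces q1 = 1.
Unit clause (q5) forces q5 = 1.
Now (~q5) is unsatisfied and unit — conflict.
That branch fails; take q2 = 1 instead.
Unit clause (q3) forces q3 = 1.
Unit clause (~q4) forces q4 = 0.
Unit clause (q1) forces q1 = 1.
Now (~q1) is unsatisfied and unit — conflict.
Either choice for q2 ends in contradiction.
No assignment satisfies every clause.

Unsatisfiable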